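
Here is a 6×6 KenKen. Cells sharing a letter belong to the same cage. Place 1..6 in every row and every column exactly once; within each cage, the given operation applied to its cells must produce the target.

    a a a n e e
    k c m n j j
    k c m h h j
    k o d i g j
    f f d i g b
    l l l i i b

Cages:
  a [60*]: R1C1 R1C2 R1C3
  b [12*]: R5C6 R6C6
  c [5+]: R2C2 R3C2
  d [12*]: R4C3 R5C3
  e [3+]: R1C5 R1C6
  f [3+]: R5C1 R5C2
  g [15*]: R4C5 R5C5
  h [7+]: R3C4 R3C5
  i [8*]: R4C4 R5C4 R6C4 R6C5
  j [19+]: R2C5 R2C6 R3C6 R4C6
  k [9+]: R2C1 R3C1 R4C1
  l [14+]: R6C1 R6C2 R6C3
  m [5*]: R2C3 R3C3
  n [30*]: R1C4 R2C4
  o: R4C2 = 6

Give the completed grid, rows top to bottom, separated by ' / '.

O is a freebie, so R4C2 = 6.
Cage i needs product 8, which forces R6C5 = 1.
1 is placed in column 5; hence R1C5 = 2.
Cage e's pair has sum 3, so R1C6 = 1.
Row 1 needs a 6, and only R1C4 is open for it.
Column 4 now contains 6, which forces R2C4 = 5.
5 is placed in row 2, leaving R2C3 = 1.
Cage m's pair has product 5; hence R3C3 = 5.
The only place for 5 in row 5 is R5C5.
Column 5 now contains 5, so R4C5 = 3.
Column 3 needs a 2, and only R4C3 is open for it.
Cage d needs two cells with product 12, which forces R5C3 = 6.
6 is placed in column 3, so R6C3 = 3.
3 is placed in column 3, so R1C3 = 4.
Cage l needs sum 14, leaving R6C1 = 6.
Row 6 already has 3, so R6C2 = 5.
Row 6 already has 6, leaving R6C6 = 4.
Cage a needs product 60; hence R1C1 = 5.
Column 2 now contains 5, so R1C2 = 3.
Cage j has sum 19; hence R2C5 = 6.
Cage j needs sum 19, leaving R2C6 = 2.
Column 5 already has 6, leaving R3C5 = 4.
Column 6 now contains 4, which forces R3C6 = 6.
Column 1 already has 5, which forces R4C1 = 4.
4 is placed in row 4; hence R4C4 = 1.
Column 6 now contains 4, leaving R4C6 = 5.
Column 4 already has 1, leaving R5C4 = 4.
Cage b needs two cells with product 12, leaving R5C6 = 3.
Row 6 now contains 4, leaving R6C4 = 2.
Row 2 now contains 2, leaving R2C1 = 3.
Row 2 now contains 2; hence R2C2 = 4.
The 3 cells of cage k must have sum 9, leaving R3C1 = 2.
Cage c needs two cells with sum 5, leaving R3C2 = 1.
Column 4 already has 1, leaving R3C4 = 3.
Column 1 now contains 2, which forces R5C1 = 1.
Column 2 already has 1, which forces R5C2 = 2.

5 3 4 6 2 1 / 3 4 1 5 6 2 / 2 1 5 3 4 6 / 4 6 2 1 3 5 / 1 2 6 4 5 3 / 6 5 3 2 1 4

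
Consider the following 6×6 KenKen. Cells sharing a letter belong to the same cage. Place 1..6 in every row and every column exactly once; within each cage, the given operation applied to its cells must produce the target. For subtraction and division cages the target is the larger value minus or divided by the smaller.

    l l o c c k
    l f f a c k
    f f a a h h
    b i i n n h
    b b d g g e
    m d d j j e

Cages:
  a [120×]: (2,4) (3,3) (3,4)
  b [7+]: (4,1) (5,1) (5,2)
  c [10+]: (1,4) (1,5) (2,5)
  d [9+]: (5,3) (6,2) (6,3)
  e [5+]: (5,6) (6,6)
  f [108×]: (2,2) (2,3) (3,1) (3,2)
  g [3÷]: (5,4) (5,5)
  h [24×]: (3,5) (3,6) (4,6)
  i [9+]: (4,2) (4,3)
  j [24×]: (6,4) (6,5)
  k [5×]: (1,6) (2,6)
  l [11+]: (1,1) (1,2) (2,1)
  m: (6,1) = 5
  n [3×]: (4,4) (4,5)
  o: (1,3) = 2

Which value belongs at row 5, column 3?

5

Cage o is a single given cell, which forces (1,3) = 2.
Cage m is a single given cell; hence (6,1) = 5.
Row 5 needs a 5, and only (5,3) is open for it.
The only place for 5 in row 3 is (3,4).
Row 4 needs a 5, and only (4,2) is open for it.
Cage i's pair has sum 9; hence (4,3) = 4.
Cage a has product 120, which forces (2,4) = 4.
Column 3 now contains 4, which forces (3,3) = 6.
4 is placed in column 4; hence (6,4) = 6.
Row 6 now contains 6, so (6,5) = 4.
Cage f has product 108, so (2,2) = 6.
The 4 cells of cage f must have product 108, so (2,3) = 3.
Cage h needs product 24, so (3,6) = 4.
3 is placed in column 3, so (6,3) = 1.
The 3 cells of cage l must have sum 11, so (1,1) = 6.
Cage c has sum 10, so (1,4) = 3.
Row 1 already has 6, leaving (1,5) = 5.
5 is placed in row 1, so (1,6) = 1.
Column 6 now contains 1, leaving (2,6) = 5.
Column 4 already has 3, leaving (4,4) = 1.
Row 4 now contains 1, which forces (4,5) = 3.
Column 4 now contains 1, leaving (5,4) = 2.
2 is placed in row 5, leaving (5,6) = 3.
1 is placed in row 6, which forces (6,2) = 3.
3 is placed in column 6, leaving (6,6) = 2.
Row 1 already has 3, which forces (1,2) = 4.
Cage l needs sum 11, which forces (2,1) = 1.
Cage c needs sum 10, so (2,5) = 2.
Cage f has product 108, which forces (3,1) = 3.
Column 2 now contains 3, so (3,2) = 2.
Cage h has product 24, so (3,5) = 1.
Row 4 now contains 3, so (4,1) = 2.
Column 6 already has 2; hence (4,6) = 6.
1 is placed in column 1, which forces (5,1) = 4.
Column 2 now contains 4, so (5,2) = 1.
Cage g needs two cells with quotient 3; hence (5,5) = 6.
The full grid is 6 4 2 3 5 1 / 1 6 3 4 2 5 / 3 2 6 5 1 4 / 2 5 4 1 3 6 / 4 1 5 2 6 3 / 5 3 1 6 4 2.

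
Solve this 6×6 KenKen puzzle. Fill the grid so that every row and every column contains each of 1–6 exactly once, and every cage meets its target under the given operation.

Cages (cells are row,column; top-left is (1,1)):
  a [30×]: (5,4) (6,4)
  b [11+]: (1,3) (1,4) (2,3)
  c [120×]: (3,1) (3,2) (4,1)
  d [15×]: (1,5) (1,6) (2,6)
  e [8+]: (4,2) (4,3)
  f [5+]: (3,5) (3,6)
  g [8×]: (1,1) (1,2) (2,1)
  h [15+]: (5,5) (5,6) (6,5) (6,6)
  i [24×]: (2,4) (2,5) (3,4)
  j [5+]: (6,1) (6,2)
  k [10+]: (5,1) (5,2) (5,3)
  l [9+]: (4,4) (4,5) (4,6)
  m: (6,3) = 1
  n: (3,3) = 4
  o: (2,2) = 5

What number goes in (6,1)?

3

Cage o is given; hence (2,2) = 5.
N is a freebie; hence (3,3) = 4.
Cage m is a single given cell, leaving (6,3) = 1.
Cage c needs product 120, so (3,1) = 5.
Row 3 already has 4, leaving (3,2) = 6.
Cage c has product 120; hence (4,1) = 4.
Cage g has product 8, leaving (1,2) = 4.
In row 3, 1 can only go at (3,4), so (3,4) = 1.
The only place for 6 in column 1 is (5,1).
The 3 cells of cage k must have sum 10, so (5,2) = 1.
Cage k needs sum 10; hence (5,3) = 3.
Row 5 now contains 6, which forces (5,4) = 5.
The two cells of cage a must have product 30, which forces (6,4) = 6.
The 3 cells of cage b must have sum 11, so (1,4) = 3.
6 is placed in column 4, leaving (2,4) = 4.
The 3 cells of cage i must have product 24; hence (2,5) = 6.
3 is placed in column 4, which forces (4,4) = 2.
Cage b needs sum 11; hence (1,3) = 6.
Row 2 already has 6, leaving (2,3) = 2.
Cage d needs product 15, so (2,6) = 3.
Column 6 already has 3, which forces (3,6) = 2.
2 is placed in row 4; hence (4,2) = 3.
Cage e's pair has sum 8, leaving (4,3) = 5.
The 3 cells of cage l must have sum 9, which forces (4,5) = 1.
Cage l needs sum 9, so (4,6) = 6.
2 is placed in column 6, leaving (5,6) = 4.
Column 2 now contains 3, which forces (6,2) = 2.
4 is placed in column 6, leaving (6,6) = 5.
Cage g has product 8; hence (1,1) = 2.
1 is placed in column 5; hence (1,5) = 5.
5 is placed in column 6, leaving (1,6) = 1.
Row 2 now contains 2; hence (2,1) = 1.
Row 3 now contains 2, which forces (3,5) = 3.
Row 5 now contains 4, so (5,5) = 2.
Row 6 already has 2, leaving (6,1) = 3.
Row 6 now contains 5; hence (6,5) = 4.
Completed grid: 2 4 6 3 5 1 / 1 5 2 4 6 3 / 5 6 4 1 3 2 / 4 3 5 2 1 6 / 6 1 3 5 2 4 / 3 2 1 6 4 5.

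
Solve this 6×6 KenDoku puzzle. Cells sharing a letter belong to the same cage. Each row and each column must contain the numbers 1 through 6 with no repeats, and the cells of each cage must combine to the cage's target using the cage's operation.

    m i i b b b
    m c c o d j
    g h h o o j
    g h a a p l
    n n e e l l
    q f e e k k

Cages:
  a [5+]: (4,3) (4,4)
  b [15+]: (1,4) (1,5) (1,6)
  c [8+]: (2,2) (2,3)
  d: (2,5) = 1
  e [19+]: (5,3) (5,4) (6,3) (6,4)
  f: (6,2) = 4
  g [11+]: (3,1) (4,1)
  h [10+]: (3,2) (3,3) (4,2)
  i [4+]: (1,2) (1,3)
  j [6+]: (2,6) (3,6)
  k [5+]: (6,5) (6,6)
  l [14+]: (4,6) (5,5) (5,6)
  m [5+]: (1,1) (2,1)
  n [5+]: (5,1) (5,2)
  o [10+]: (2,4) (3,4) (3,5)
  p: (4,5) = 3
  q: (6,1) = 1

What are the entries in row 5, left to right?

4 1 5 3 6 2

D is a freebie; hence (2,5) = 1.
P is a freebie, which forces (4,5) = 3.
Cage q is given, which forces (6,1) = 1.
Cage f is a single given cell; hence (6,2) = 4.
4 is placed in row 6, leaving (6,5) = 2.
Row 6 now contains 2; hence (6,6) = 3.
Row 1 needs a 2, and only (1,1) is open for it.
Column 1 already has 2; hence (2,1) = 3.
Column 1 now contains 3, leaving (5,1) = 4.
Cage l has sum 14; hence (4,6) = 6.
Cage n's pair has sum 5, so (5,2) = 1.
Cage l needs sum 14, which forces (5,5) = 6.
The 3 cells of cage l must have sum 14, so (5,6) = 2.
Column 2 already has 1, leaving (1,2) = 3.
The two cells of cage i must have sum 4; hence (1,3) = 1.
Cage b needs sum 15, so (1,4) = 6.
Cage j needs two cells with sum 6, so (2,6) = 5.
Cage g needs two cells with sum 11, leaving (3,1) = 6.
Cage j needs two cells with sum 6, which forces (3,6) = 1.
6 is placed in row 4, leaving (4,1) = 5.
Row 4 already has 5, so (4,2) = 2.
1 is placed in column 3, so (4,3) = 4.
Row 4 already has 4, which forces (4,4) = 1.
Column 4 already has 6, leaving (6,4) = 5.
The 3 cells of cage b must have sum 15, which forces (1,5) = 5.
Column 6 now contains 5, so (1,6) = 4.
Column 2 now contains 2, leaving (2,2) = 6.
The two cells of cage c must have sum 8, leaving (2,3) = 2.
Row 2 now contains 2, so (2,4) = 4.
Column 2 now contains 2, which forces (3,2) = 5.
The 3 cells of cage h must have sum 10, so (3,3) = 3.
3 is placed in row 3, leaving (3,4) = 2.
Column 5 already has 5, so (3,5) = 4.
Cage e needs sum 19; hence (5,3) = 5.
Column 4 now contains 5, leaving (5,4) = 3.
Row 6 now contains 5, leaving (6,3) = 6.
Filled in: 2 3 1 6 5 4 / 3 6 2 4 1 5 / 6 5 3 2 4 1 / 5 2 4 1 3 6 / 4 1 5 3 6 2 / 1 4 6 5 2 3.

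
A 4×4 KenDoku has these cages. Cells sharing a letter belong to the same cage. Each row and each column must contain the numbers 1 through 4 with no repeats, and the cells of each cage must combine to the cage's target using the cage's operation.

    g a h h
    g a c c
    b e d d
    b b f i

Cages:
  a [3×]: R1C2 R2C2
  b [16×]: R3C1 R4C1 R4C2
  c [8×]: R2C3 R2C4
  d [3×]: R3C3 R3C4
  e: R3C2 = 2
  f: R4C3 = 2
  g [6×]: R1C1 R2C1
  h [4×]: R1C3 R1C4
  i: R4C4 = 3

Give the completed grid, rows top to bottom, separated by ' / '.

2 3 1 4 / 3 1 4 2 / 4 2 3 1 / 1 4 2 3

Cage e is given, so R3C2 = 2.
2 is placed in column 2; hence R4C2 = 4.
Cage f is given, leaving R4C3 = 2.
Cage i is a single given cell, so R4C4 = 3.
Column 3 already has 2, so R2C3 = 4.
Cage c needs two cells with product 8, leaving R2C4 = 2.
2 is placed in row 3, which forces R3C1 = 4.
The two cells of cage d must have product 3, leaving R3C3 = 3.
Column 4 now contains 3, which forces R3C4 = 1.
Row 4 now contains 4, so R4C1 = 1.
Cage g's pair has product 6; hence R1C1 = 2.
Column 3 already has 4, so R1C3 = 1.
Column 4 already has 1; hence R1C4 = 4.
Row 2 already has 2, so R2C1 = 3.
Row 2 now contains 3, which forces R2C2 = 1.
1 is placed in row 1, leaving R1C2 = 3.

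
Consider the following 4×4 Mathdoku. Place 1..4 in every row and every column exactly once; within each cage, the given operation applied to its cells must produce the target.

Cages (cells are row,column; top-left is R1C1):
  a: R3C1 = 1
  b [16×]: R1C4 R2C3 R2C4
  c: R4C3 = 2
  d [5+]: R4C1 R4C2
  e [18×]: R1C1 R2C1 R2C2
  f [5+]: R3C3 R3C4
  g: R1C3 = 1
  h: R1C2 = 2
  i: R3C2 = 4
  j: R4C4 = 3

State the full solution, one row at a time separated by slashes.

Cage e has product 18, leaving R1C1 = 3.
Cage h is given, so R1C2 = 2.
G is a freebie, so R1C3 = 1.
Row 1 already has 2, so R1C4 = 4.
Cage e has product 18, leaving R2C1 = 2.
The 3 cells of cage e must have product 18, which forces R2C2 = 3.
Row 2 now contains 2, which forces R2C3 = 4.
Column 4 now contains 4, so R2C4 = 1.
Cage a is given, leaving R3C1 = 1.
Cage i is a single given cell, leaving R3C2 = 4.
1 is placed in column 1, leaving R4C1 = 4.
Column 2 already has 4, which forces R4C2 = 1.
C is a freebie; hence R4C3 = 2.
Cage j is a single given cell; hence R4C4 = 3.
Column 3 now contains 2, so R3C3 = 3.
Column 4 already has 3, so R3C4 = 2.

3 2 1 4 / 2 3 4 1 / 1 4 3 2 / 4 1 2 3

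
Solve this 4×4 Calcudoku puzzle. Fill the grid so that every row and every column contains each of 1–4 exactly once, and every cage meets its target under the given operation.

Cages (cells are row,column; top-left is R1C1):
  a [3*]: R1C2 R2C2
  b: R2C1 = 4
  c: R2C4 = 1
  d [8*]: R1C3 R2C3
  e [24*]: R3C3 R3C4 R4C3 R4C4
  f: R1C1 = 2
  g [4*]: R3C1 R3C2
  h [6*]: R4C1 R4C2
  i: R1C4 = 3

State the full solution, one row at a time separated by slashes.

Cage f is given, which forces R1C1 = 2.
Row 1 now contains 2, which forces R1C3 = 4.
Cage i is given; hence R1C4 = 3.
Cage b is a single given cell, leaving R2C1 = 4.
4 is placed in column 3, so R2C3 = 2.
Cage c is a single given cell, leaving R2C4 = 1.
Column 1 now contains 4, which forces R3C1 = 1.
Row 3 now contains 1; hence R3C2 = 4.
Row 3 now contains 1; hence R3C3 = 3.
4 is placed in row 3, leaving R3C4 = 2.
Column 1 already has 2; hence R4C1 = 3.
Row 4 now contains 3, leaving R4C2 = 2.
Column 3 now contains 3, leaving R4C3 = 1.
Column 4 already has 2, so R4C4 = 4.
Row 1 now contains 3, so R1C2 = 1.
1 is placed in row 2; hence R2C2 = 3.

2 1 4 3 / 4 3 2 1 / 1 4 3 2 / 3 2 1 4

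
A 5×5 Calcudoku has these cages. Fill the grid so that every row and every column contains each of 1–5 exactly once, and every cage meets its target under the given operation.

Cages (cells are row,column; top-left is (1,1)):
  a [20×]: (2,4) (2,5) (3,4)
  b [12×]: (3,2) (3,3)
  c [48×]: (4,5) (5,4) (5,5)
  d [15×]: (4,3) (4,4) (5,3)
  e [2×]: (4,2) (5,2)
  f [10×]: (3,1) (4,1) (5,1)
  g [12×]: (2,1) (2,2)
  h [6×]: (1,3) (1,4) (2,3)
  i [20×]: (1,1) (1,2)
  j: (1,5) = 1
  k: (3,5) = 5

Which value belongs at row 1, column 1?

Cage j is given; hence (1,5) = 1.
Cage k is given; hence (3,5) = 5.
Cage c has product 48, so (4,5) = 4.
The 3 cells of cage c must have product 48, so (5,4) = 4.
Cage c needs product 48; hence (5,5) = 3.
The 3 cells of cage h must have product 6, which forces (2,3) = 1.
Cage a has product 20, leaving (2,4) = 5.
Column 5 now contains 4, which forces (2,5) = 2.
Cage a needs product 20; hence (3,4) = 2.
1 is placed in column 3, so (5,3) = 5.
Cage h needs product 6, leaving (1,3) = 2.
2 is placed in column 4, so (1,4) = 3.
2 is placed in row 3, leaving (3,1) = 1.
Cage f has product 10, so (4,1) = 5.
Column 3 now contains 5, which forces (4,3) = 3.
The 3 cells of cage d must have product 15; hence (4,4) = 1.
Cage f has product 10, leaving (5,1) = 2.
Row 5 now contains 2, which forces (5,2) = 1.
Column 1 already has 5, so (1,1) = 4.
Cage i needs two cells with product 20, leaving (1,2) = 5.
Column 1 now contains 4, leaving (2,1) = 3.
3 is placed in row 2, leaving (2,2) = 4.
Cage b's pair has product 12, leaving (3,2) = 3.
Column 3 already has 3, leaving (3,3) = 4.
1 is placed in row 4, which forces (4,2) = 2.
The full grid is 4 5 2 3 1 / 3 4 1 5 2 / 1 3 4 2 5 / 5 2 3 1 4 / 2 1 5 4 3.

4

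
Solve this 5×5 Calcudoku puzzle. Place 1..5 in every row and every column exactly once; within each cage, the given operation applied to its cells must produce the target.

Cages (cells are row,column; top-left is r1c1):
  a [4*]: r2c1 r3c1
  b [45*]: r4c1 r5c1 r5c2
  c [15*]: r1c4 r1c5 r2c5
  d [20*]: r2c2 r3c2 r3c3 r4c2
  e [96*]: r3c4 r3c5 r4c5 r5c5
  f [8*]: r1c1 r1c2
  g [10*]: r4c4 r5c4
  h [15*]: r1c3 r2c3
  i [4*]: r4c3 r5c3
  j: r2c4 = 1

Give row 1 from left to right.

J is a freebie, so r2c4 = 1.
Cage e needs product 96; hence r3c4 = 4.
The 3 cells of cage b must have product 45, leaving r4c1 = 3.
Cage b needs product 45, which forces r5c1 = 5.
Cage b needs product 45, which forces r5c2 = 3.
Row 5 already has 5, which forces r5c4 = 2.
2 is placed in row 5, so r5c5 = 4.
Cage c has product 15, so r1c5 = 1.
Row 2 now contains 1, which forces r2c1 = 4.
Row 3 already has 4; hence r3c1 = 1.
Row 3 already has 1, so r3c2 = 5.
Row 3 already has 1, so r3c3 = 2.
Cage e has product 96, so r3c5 = 3.
Cage i's pair has product 4; hence r4c3 = 4.
Column 4 now contains 2, so r4c4 = 5.
Column 5 now contains 4, which forces r4c5 = 2.
4 is placed in row 5, which forces r5c3 = 1.
4 is placed in column 1, which forces r1c1 = 2.
The two cells of cage f must have product 8, leaving r1c2 = 4.
Column 4 already has 5, leaving r1c4 = 3.
Column 2 already has 5, which forces r2c2 = 2.
Column 5 now contains 3, so r2c5 = 5.
Row 4 already has 2; hence r4c2 = 1.
3 is placed in row 1; hence r1c3 = 5.
Row 2 now contains 5, leaving r2c3 = 3.
The full grid is 2 4 5 3 1 / 4 2 3 1 5 / 1 5 2 4 3 / 3 1 4 5 2 / 5 3 1 2 4.

2 4 5 3 1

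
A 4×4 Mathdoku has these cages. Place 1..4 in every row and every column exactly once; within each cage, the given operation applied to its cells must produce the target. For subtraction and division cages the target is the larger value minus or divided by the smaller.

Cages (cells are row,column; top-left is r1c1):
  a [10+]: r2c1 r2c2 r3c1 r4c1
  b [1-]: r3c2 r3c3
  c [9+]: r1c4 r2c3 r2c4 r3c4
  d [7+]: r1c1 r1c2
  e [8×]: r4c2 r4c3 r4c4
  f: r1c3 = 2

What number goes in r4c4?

Cage f is a single given cell, so r1c3 = 2.
Row 1 needs a 1, and only r1c4 is open for it.
In row 4, 3 can only go at r4c1, so r4c1 = 3.
Column 1 now contains 3, so r1c1 = 4.
Cage d's pair has sum 7; hence r1c2 = 3.
The 4 cells of cage a must have sum 10, which forces r2c2 = 4.
Column 2 already has 4; hence r3c2 = 2.
Column 2 already has 2; hence r4c2 = 1.
Row 4 now contains 1, so r4c3 = 4.
Row 4 now contains 4, leaving r4c4 = 2.
Cage a needs sum 10, which forces r2c1 = 2.
Cage c needs sum 9; hence r2c3 = 1.
2 is placed in column 4, which forces r2c4 = 3.
Row 3 already has 2, leaving r3c1 = 1.
Column 3 now contains 1, leaving r3c3 = 3.
Cage c needs sum 9; hence r3c4 = 4.
Filled in: 4 3 2 1 / 2 4 1 3 / 1 2 3 4 / 3 1 4 2.

2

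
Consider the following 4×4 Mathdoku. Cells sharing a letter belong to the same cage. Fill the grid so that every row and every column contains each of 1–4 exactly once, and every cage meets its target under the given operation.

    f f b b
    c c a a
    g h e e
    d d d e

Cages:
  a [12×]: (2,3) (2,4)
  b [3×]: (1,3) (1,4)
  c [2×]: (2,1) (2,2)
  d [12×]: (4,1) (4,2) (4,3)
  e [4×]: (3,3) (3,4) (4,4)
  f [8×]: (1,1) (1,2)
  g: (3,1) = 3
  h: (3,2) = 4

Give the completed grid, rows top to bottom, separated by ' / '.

G is a freebie, leaving (3,1) = 3.
Cage h is given, leaving (3,2) = 4.
4 is placed in row 3, leaving (3,4) = 1.
1 is placed in column 4, leaving (4,4) = 2.
The two cells of cage f must have product 8, leaving (1,1) = 4.
Column 2 already has 4, leaving (1,2) = 2.
The two cells of cage b must have product 3, which forces (1,3) = 1.
1 is placed in column 4, which forces (1,4) = 3.
Column 2 now contains 2, leaving (2,2) = 1.
3 is placed in column 4, so (2,4) = 4.
Row 3 already has 1; hence (3,3) = 2.
Column 1 already has 4, which forces (4,1) = 1.
1 is placed in column 2, so (4,2) = 3.
3 is placed in row 4, leaving (4,3) = 4.
1 is placed in row 2, leaving (2,1) = 2.
Row 2 now contains 4, leaving (2,3) = 3.

4 2 1 3 / 2 1 3 4 / 3 4 2 1 / 1 3 4 2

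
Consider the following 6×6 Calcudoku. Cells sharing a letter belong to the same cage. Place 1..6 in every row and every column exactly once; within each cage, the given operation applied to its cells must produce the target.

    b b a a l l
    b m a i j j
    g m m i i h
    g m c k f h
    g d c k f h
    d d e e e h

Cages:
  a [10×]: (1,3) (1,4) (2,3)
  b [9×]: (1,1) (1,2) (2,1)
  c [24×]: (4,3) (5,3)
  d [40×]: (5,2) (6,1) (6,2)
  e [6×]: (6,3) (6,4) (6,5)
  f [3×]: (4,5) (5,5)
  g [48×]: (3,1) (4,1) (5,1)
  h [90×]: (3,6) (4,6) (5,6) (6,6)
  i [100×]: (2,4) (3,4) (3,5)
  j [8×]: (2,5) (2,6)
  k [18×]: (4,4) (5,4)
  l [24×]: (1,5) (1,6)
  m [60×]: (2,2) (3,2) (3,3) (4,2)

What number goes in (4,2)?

5

Cage b has product 9; hence (1,1) = 1.
Cage b needs product 9, so (1,2) = 3.
The 3 cells of cage b must have product 9; hence (2,1) = 3.
Cage i needs product 100, so (2,4) = 5.
The 3 cells of cage i must have product 100, so (3,4) = 4.
Cage i has product 100, which forces (3,5) = 5.
Cage a has product 10; hence (1,3) = 5.
Column 4 now contains 5; hence (1,4) = 2.
Cage a needs product 10, so (2,3) = 1.
Cage m has product 60; hence (4,2) = 5.
The 4 cells of cage m must have product 60, leaving (3,2) = 1.
The 3 cells of cage d must have product 40, which forces (6,1) = 5.
The 4 cells of cage h must have product 90; hence (5,6) = 5.
The only place for 6 in row 2 is (2,2).
Cage m needs product 60, which forces (3,3) = 2.
Column 3 now contains 2, so (6,3) = 3.
3 is placed in row 6, leaving (6,4) = 1.
1 is placed in row 6; hence (6,5) = 2.
1 is placed in row 6, which forces (6,6) = 6.
Cage l's pair has product 24, so (1,5) = 6.
6 is placed in column 6, leaving (1,6) = 4.
2 is placed in column 5; hence (2,5) = 4.
Cage j's pair has product 8, leaving (2,6) = 2.
Row 3 already has 2, which forces (3,1) = 6.
6 is placed in column 6, leaving (3,6) = 3.
Cage h has product 90, leaving (4,6) = 1.
The 3 cells of cage d must have product 40; hence (5,2) = 2.
Row 6 already has 2, leaving (6,2) = 4.
The 3 cells of cage g must have product 48, which forces (4,1) = 2.
Row 4 already has 1, leaving (4,5) = 3.
2 is placed in row 5, leaving (5,1) = 4.
Row 5 already has 4, so (5,3) = 6.
Row 5 now contains 6, so (5,4) = 3.
Cage f needs two cells with product 3, so (5,5) = 1.
6 is placed in column 3; hence (4,3) = 4.
3 is placed in row 4, so (4,4) = 6.
The full grid is 1 3 5 2 6 4 / 3 6 1 5 4 2 / 6 1 2 4 5 3 / 2 5 4 6 3 1 / 4 2 6 3 1 5 / 5 4 3 1 2 6.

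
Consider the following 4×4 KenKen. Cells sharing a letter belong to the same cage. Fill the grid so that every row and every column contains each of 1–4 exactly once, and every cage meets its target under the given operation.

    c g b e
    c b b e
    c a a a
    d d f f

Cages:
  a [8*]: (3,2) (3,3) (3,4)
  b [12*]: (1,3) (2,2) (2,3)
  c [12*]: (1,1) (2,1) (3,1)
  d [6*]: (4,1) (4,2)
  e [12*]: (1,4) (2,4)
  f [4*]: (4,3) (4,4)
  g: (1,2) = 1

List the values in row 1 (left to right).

4 1 2 3

Cage g is a single given cell, so (1,2) = 1.
Row 1 needs a 2, and only (1,3) is open for it.
Cage b needs product 12, so (2,2) = 2.
Cage b needs product 12; hence (2,3) = 3.
Row 2 now contains 3; hence (2,4) = 4.
Column 2 now contains 2, leaving (3,2) = 4.
Row 3 now contains 4, so (3,3) = 1.
Row 3 already has 1; hence (3,4) = 2.
Column 2 now contains 2; hence (4,2) = 3.
Column 3 already has 1, so (4,3) = 4.
Column 4 already has 4, which forces (4,4) = 1.
Cage c needs product 12, which forces (1,1) = 4.
Column 4 already has 4, so (1,4) = 3.
Row 2 now contains 4; hence (2,1) = 1.
Row 3 already has 1, leaving (3,1) = 3.
Row 4 already has 3; hence (4,1) = 2.
Completed grid: 4 1 2 3 / 1 2 3 4 / 3 4 1 2 / 2 3 4 1.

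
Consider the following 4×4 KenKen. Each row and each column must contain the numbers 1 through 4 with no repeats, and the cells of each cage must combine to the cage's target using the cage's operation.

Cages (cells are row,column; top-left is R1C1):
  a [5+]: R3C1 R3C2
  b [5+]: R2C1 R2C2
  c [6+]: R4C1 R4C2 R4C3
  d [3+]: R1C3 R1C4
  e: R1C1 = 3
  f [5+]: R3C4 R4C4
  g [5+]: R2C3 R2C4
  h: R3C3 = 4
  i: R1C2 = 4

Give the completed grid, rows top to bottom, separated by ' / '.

Cage e is a single given cell, so R1C1 = 3.
Cage i is given, which forces R1C2 = 4.
Cage h is given, which forces R3C3 = 4.
Cage a's pair has sum 5, which forces R3C1 = 2.
Cage a's pair has sum 5, which forces R3C2 = 3.
3 is placed in row 3, leaving R3C4 = 1.
Column 1 now contains 2, leaving R4C1 = 1.
Row 4 now contains 1, leaving R4C2 = 2.
2 is placed in row 4, so R4C3 = 3.
Row 4 already has 3, so R4C4 = 4.
The two cells of cage d must have sum 3, leaving R1C3 = 1.
1 is placed in column 4, leaving R1C4 = 2.
Column 1 now contains 2, leaving R2C1 = 4.
3 is placed in column 2, which forces R2C2 = 1.
The two cells of cage g must have sum 5, which forces R2C3 = 2.
Cage g needs two cells with sum 5; hence R2C4 = 3.

3 4 1 2 / 4 1 2 3 / 2 3 4 1 / 1 2 3 4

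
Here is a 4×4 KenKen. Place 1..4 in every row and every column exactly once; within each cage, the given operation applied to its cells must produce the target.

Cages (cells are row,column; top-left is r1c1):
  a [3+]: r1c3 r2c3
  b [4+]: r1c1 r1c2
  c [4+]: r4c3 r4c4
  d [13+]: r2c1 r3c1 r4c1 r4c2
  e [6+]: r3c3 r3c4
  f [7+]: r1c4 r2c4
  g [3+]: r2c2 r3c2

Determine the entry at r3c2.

The 4 cells of cage d must have sum 13, leaving r4c2 = 4.
In row 1, 2 can only go at r1c3, so r1c3 = 2.
2 is placed in column 3; hence r2c3 = 1.
2 is placed in column 3, leaving r3c3 = 4.
Cage e's pair has sum 6, which forces r3c4 = 2.
Column 3 now contains 1, so r4c3 = 3.
Row 4 now contains 3, leaving r4c4 = 1.
The 4 cells of cage d must have sum 13, which forces r2c1 = 4.
Row 2 already has 1, leaving r2c2 = 2.
Row 2 now contains 4, so r2c4 = 3.
2 is placed in row 3, which forces r3c1 = 3.
2 is placed in row 3; hence r3c2 = 1.
Row 4 now contains 3, so r4c1 = 2.
3 is placed in column 1, which forces r1c1 = 1.
Column 2 already has 1, so r1c2 = 3.
Column 4 already has 3; hence r1c4 = 4.
The full grid is 1 3 2 4 / 4 2 1 3 / 3 1 4 2 / 2 4 3 1.

1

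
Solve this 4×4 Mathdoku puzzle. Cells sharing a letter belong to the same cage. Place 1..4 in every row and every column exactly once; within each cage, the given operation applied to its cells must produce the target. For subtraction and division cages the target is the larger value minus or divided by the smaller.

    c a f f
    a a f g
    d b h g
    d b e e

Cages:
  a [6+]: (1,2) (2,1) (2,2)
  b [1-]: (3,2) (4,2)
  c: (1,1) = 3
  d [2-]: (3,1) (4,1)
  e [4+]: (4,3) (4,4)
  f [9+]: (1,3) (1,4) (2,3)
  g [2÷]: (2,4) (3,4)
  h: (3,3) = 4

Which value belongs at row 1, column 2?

C is a freebie, so (1,1) = 3.
Cage h is a single given cell, so (3,3) = 4.
Cage f has sum 9, so (1,3) = 2.
Cage f needs sum 9, so (1,4) = 4.
The 3 cells of cage f must have sum 9, which forces (2,3) = 3.
Cage d needs two cells with difference 2, leaving (3,1) = 2.
Row 3 already has 2, leaving (3,4) = 1.
Cage d's pair has difference 2, so (4,1) = 4.
3 is placed in column 3, which forces (4,3) = 1.
Column 4 now contains 1; hence (4,4) = 3.
Row 1 now contains 2, so (1,2) = 1.
Column 1 already has 2, so (2,1) = 1.
3 is placed in row 2, so (2,2) = 4.
Column 4 now contains 1, so (2,4) = 2.
Row 3 already has 1; hence (3,2) = 3.
3 is placed in row 4, which forces (4,2) = 2.
Filled in: 3 1 2 4 / 1 4 3 2 / 2 3 4 1 / 4 2 1 3.

1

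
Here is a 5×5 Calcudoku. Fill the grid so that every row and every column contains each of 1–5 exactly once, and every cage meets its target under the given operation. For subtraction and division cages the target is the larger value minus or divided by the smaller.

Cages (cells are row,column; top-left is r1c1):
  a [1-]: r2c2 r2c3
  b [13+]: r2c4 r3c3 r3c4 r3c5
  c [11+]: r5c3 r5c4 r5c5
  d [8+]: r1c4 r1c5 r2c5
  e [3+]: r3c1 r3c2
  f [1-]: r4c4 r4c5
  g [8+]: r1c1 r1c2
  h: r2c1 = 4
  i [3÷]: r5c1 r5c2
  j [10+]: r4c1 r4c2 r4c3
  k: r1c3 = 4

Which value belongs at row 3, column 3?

5

Cage k is a single given cell, leaving r1c3 = 4.
Cage h is a single given cell, which forces r2c1 = 4.
In column 2, 4 can only go at r4c2, so r4c2 = 4.
In column 1, 2 can only go at r3c1, so r3c1 = 2.
Row 3 already has 2, so r3c2 = 1.
Column 2 already has 1, leaving r5c2 = 3.
Cage g needs two cells with sum 8, which forces r1c1 = 3.
Column 2 already has 3, leaving r1c2 = 5.
Column 2 already has 3, leaving r2c2 = 2.
Cage b has sum 13, which forces r2c4 = 1.
Row 5 already has 3; hence r5c1 = 1.
Column 4 already has 1; hence r1c4 = 2.
Cage d has sum 8; hence r1c5 = 1.
1 is placed in row 2, which forces r2c3 = 3.
Cage d has sum 8, so r2c5 = 5.
3 is placed in column 3, leaving r3c3 = 5.
Column 1 already has 1, leaving r4c1 = 5.
Cage j has sum 10, which forces r4c3 = 1.
Column 4 now contains 2; hence r4c4 = 3.
3 is placed in row 4; hence r4c5 = 2.
Column 3 now contains 5, leaving r5c3 = 2.
Column 5 now contains 2; hence r5c5 = 4.
3 is placed in column 4; hence r3c4 = 4.
Column 5 now contains 4, leaving r3c5 = 3.
Row 5 already has 4, so r5c4 = 5.
Filled in: 3 5 4 2 1 / 4 2 3 1 5 / 2 1 5 4 3 / 5 4 1 3 2 / 1 3 2 5 4.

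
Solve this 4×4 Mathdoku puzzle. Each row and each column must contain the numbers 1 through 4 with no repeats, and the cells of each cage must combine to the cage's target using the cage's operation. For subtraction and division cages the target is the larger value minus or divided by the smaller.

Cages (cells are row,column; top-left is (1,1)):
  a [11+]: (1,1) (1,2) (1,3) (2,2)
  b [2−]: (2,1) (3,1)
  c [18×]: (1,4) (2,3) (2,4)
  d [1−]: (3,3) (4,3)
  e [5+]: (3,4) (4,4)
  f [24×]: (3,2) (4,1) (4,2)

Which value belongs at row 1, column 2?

1

Cage c has product 18; hence (1,4) = 3.
Cage c needs product 18, so (2,3) = 3.
Cage c needs product 18, so (2,4) = 2.
Row 2 now contains 2, so (2,2) = 4.
4 is placed in row 2, which forces (2,1) = 1.
Cage b needs two cells with difference 2, which forces (3,1) = 3.
Row 3 already has 3, so (3,2) = 2.
Row 3 already has 2, leaving (3,3) = 1.
Row 3 already has 1, so (3,4) = 4.
Cage f needs product 24; hence (4,1) = 4.
2 is placed in column 2; hence (4,2) = 3.
1 is placed in column 3, so (4,3) = 2.
Column 4 now contains 4, which forces (4,4) = 1.
Column 1 now contains 4; hence (1,1) = 2.
2 is placed in column 2; hence (1,2) = 1.
2 is placed in column 3, which forces (1,3) = 4.
The full grid is 2 1 4 3 / 1 4 3 2 / 3 2 1 4 / 4 3 2 1.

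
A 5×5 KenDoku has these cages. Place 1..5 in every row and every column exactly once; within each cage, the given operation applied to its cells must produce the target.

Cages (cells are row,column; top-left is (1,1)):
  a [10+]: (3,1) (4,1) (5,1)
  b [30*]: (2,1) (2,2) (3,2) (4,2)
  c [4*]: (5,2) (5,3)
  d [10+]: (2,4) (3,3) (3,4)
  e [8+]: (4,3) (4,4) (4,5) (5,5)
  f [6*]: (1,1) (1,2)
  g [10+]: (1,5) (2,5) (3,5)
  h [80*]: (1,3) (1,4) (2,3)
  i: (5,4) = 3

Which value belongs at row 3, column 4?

Cage h needs product 80, leaving (1,3) = 5.
The 3 cells of cage h must have product 80, so (1,4) = 4.
Cage h needs product 80, which forces (2,3) = 4.
Column 3 now contains 4, which forces (5,3) = 1.
Cage i is given, so (5,4) = 3.
1 is placed in row 5, which forces (5,5) = 2.
Cage g needs sum 10, which forces (1,5) = 1.
Cage g needs sum 10, which forces (2,5) = 5.
Cage d has sum 10, which forces (3,3) = 3.
Cage g has sum 10; hence (3,5) = 4.
3 is placed in column 3, which forces (4,3) = 2.
Row 4 now contains 2, which forces (4,4) = 1.
Column 5 already has 1, so (4,5) = 3.
1 is placed in row 5, so (5,2) = 4.
Row 2 already has 5, so (2,4) = 2.
The 3 cells of cage a must have sum 10, so (3,1) = 1.
Row 3 now contains 1, so (3,2) = 2.
Cage d needs sum 10, which forces (3,4) = 5.
Cage a needs sum 10, which forces (4,1) = 4.
Row 4 now contains 3; hence (4,2) = 5.
4 is placed in row 5; hence (5,1) = 5.
Cage f's pair has product 6, leaving (1,1) = 2.
Column 2 already has 2, leaving (1,2) = 3.
1 is placed in column 1; hence (2,1) = 3.
Cage b has product 30, which forces (2,2) = 1.
Filled in: 2 3 5 4 1 / 3 1 4 2 5 / 1 2 3 5 4 / 4 5 2 1 3 / 5 4 1 3 2.

5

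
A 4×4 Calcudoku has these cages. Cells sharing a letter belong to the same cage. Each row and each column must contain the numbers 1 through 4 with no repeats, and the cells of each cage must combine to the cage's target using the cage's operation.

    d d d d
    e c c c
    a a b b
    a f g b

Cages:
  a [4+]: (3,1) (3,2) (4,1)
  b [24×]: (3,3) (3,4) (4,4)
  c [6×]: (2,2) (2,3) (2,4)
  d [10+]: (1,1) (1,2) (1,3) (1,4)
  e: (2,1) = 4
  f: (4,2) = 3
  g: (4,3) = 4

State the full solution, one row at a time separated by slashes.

Cage e is a single given cell, leaving (2,1) = 4.
Cage a needs sum 4, so (3,1) = 2.
Cage a needs sum 4, which forces (3,2) = 1.
Cage a needs sum 4, which forces (4,1) = 1.
Cage f is given, so (4,2) = 3.
G is a freebie, leaving (4,3) = 4.
4 is placed in row 4; hence (4,4) = 2.
Column 1 now contains 1, so (1,1) = 3.
Column 2 already has 3, which forces (2,2) = 2.
Column 3 already has 4, so (3,3) = 3.
Cage b has product 24, so (3,4) = 4.
2 is placed in column 2, leaving (1,2) = 4.
The 4 cells of cage d must have sum 10, leaving (1,3) = 2.
Column 4 now contains 4, so (1,4) = 1.
Column 3 already has 3, leaving (2,3) = 1.
Cage c needs product 6, so (2,4) = 3.

3 4 2 1 / 4 2 1 3 / 2 1 3 4 / 1 3 4 2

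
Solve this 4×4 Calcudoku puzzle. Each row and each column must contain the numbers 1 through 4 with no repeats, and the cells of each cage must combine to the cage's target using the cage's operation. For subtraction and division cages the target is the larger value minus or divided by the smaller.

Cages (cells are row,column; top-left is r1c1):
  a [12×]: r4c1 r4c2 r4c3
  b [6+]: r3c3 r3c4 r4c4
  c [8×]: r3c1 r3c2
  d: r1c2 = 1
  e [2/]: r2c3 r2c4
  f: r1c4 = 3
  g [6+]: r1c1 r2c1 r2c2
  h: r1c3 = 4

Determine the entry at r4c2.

4

Cage d is given, so r1c2 = 1.
Cage h is a single given cell, leaving r1c3 = 4.
Cage f is given; hence r1c4 = 3.
3 is placed in row 1, so r1c1 = 2.
The 3 cells of cage g must have sum 6, so r2c1 = 1.
Cage g has sum 6; hence r2c2 = 3.
1 is placed in row 2, which forces r2c3 = 2.
2 is placed in row 2, so r2c4 = 4.
2 is placed in column 1; hence r3c1 = 4.
Row 3 already has 4, which forces r3c2 = 2.
2 is placed in row 3; hence r3c4 = 1.
Column 1 now contains 4; hence r4c1 = 3.
Column 2 now contains 3; hence r4c2 = 4.
Row 4 already has 3, so r4c3 = 1.
1 is placed in column 4, so r4c4 = 2.
Row 3 already has 1, leaving r3c3 = 3.
Completed grid: 2 1 4 3 / 1 3 2 4 / 4 2 3 1 / 3 4 1 2.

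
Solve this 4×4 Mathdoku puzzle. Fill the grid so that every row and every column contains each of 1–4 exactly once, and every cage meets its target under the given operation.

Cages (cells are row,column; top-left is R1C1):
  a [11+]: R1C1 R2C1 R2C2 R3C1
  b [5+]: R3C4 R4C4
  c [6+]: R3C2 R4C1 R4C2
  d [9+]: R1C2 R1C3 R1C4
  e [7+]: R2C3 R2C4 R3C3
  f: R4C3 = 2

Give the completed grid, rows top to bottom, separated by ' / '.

1 3 4 2 / 2 4 1 3 / 4 2 3 1 / 3 1 2 4

Cage f is given, leaving R4C3 = 2.
The only place for 1 in row 1 is R1C1.
Cage c needs sum 6, so R3C2 = 2.
Column 1 already has 1, which forces R4C1 = 3.
Cage c needs sum 6, so R4C2 = 1.
Row 4 already has 1; hence R4C4 = 4.
The 3 cells of cage d must have sum 9, which forces R1C4 = 2.
Cage a needs sum 11, leaving R2C1 = 2.
Cage a needs sum 11, leaving R2C2 = 4.
4 is placed in row 2, so R2C3 = 1.
2 is placed in column 4, which forces R2C4 = 3.
Column 1 now contains 3, so R3C1 = 4.
Row 3 already has 4, so R3C3 = 3.
Column 4 now contains 4; hence R3C4 = 1.
Column 2 now contains 4; hence R1C2 = 3.
Column 3 now contains 3, so R1C3 = 4.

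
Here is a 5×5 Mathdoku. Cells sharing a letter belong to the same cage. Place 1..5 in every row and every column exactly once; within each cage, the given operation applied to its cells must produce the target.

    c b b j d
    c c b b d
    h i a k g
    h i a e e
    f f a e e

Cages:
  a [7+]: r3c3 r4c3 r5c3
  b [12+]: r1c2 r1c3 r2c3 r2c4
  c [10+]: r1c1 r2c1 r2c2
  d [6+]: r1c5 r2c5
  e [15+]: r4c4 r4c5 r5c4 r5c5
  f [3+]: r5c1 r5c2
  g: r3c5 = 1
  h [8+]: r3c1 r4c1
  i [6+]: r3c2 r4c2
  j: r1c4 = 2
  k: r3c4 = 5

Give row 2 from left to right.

4 5 3 1 2

J is a freebie, which forces r1c4 = 2.
Cage k is given, so r3c4 = 5.
Cage g is given; hence r3c5 = 1.
Cage d needs two cells with sum 6, so r1c5 = 4.
Cage d needs two cells with sum 6, so r2c5 = 2.
Row 3 already has 5, leaving r3c1 = 3.
The two cells of cage h must have sum 8, so r4c1 = 5.
Row 4 already has 5; hence r4c5 = 3.
3 is placed in column 5; hence r5c5 = 5.
Column 1 now contains 5; hence r1c1 = 1.
The 3 cells of cage c must have sum 10, which forces r2c1 = 4.
Cage c needs sum 10; hence r2c2 = 5.
Row 4 now contains 3, which forces r4c4 = 4.
Column 1 already has 1, so r5c1 = 2.
Row 5 now contains 2, leaving r5c2 = 1.
Row 5 already has 1, which forces r5c3 = 4.
Cage e has sum 15; hence r5c4 = 3.
Column 2 already has 5, leaving r1c2 = 3.
Cage b has sum 12, leaving r1c3 = 5.
The 4 cells of cage b must have sum 12, leaving r2c3 = 3.
Column 4 now contains 3, which forces r2c4 = 1.
Cage i needs two cells with sum 6, leaving r3c2 = 4.
Column 3 now contains 4; hence r3c3 = 2.
Row 4 now contains 4; hence r4c2 = 2.
Cage a has sum 7; hence r4c3 = 1.
The full grid is 1 3 5 2 4 / 4 5 3 1 2 / 3 4 2 5 1 / 5 2 1 4 3 / 2 1 4 3 5.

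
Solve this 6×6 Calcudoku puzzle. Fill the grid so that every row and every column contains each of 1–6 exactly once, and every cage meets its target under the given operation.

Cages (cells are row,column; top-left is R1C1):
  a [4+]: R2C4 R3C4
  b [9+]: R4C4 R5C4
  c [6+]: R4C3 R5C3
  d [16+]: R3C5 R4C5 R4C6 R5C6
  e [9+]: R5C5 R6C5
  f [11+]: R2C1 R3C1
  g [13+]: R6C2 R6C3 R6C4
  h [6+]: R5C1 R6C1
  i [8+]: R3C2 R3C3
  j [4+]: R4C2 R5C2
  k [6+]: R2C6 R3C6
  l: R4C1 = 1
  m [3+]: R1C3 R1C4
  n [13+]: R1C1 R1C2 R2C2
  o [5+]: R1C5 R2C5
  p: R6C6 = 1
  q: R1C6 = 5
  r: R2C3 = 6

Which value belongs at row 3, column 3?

Cage q is a single given cell, leaving R1C6 = 5.
R is a freebie, leaving R2C3 = 6.
Cage l is given, leaving R4C1 = 1.
Row 4 already has 1, which forces R4C2 = 3.
Column 2 now contains 3; hence R5C2 = 1.
P is a freebie, which forces R6C6 = 1.
Row 2 now contains 6, leaving R2C1 = 5.
5 is placed in row 2, which forces R2C2 = 4.
4 is placed in row 2, which forces R2C6 = 2.
The two cells of cage f must have sum 11, leaving R3C1 = 6.
Row 3 now contains 6, which forces R3C2 = 5.
Column 6 now contains 2, which forces R3C6 = 4.
Column 6 already has 4, so R4C6 = 6.
Column 6 already has 6, so R5C6 = 3.
Cage n has sum 13, which forces R1C1 = 3.
The 3 cells of cage n must have sum 13, which forces R1C2 = 6.
Cage i needs two cells with sum 8, leaving R3C3 = 3.
Row 3 already has 3, leaving R3C4 = 1.
Row 3 already has 3, so R3C5 = 2.
6 is placed in column 2, so R6C2 = 2.
The two cells of cage m must have sum 3, leaving R1C3 = 1.
Column 4 already has 1, so R1C4 = 2.
2 is placed in column 5, which forces R1C5 = 4.
Column 4 already has 1, leaving R2C4 = 3.
Cage o needs two cells with sum 5, which forces R2C5 = 1.
Cage d has sum 16, which forces R4C5 = 5.
The two cells of cage h must have sum 6, leaving R5C1 = 2.
Row 5 now contains 2; hence R5C3 = 4.
Row 5 already has 4; hence R5C4 = 5.
Column 5 now contains 5, which forces R5C5 = 6.
Row 6 now contains 2, so R6C1 = 4.
Cage g needs sum 13, so R6C3 = 5.
The 3 cells of cage g must have sum 13, so R6C4 = 6.
Column 5 now contains 5, which forces R6C5 = 3.
Column 3 now contains 4; hence R4C3 = 2.
5 is placed in row 4, so R4C4 = 4.
Filled in: 3 6 1 2 4 5 / 5 4 6 3 1 2 / 6 5 3 1 2 4 / 1 3 2 4 5 6 / 2 1 4 5 6 3 / 4 2 5 6 3 1.

3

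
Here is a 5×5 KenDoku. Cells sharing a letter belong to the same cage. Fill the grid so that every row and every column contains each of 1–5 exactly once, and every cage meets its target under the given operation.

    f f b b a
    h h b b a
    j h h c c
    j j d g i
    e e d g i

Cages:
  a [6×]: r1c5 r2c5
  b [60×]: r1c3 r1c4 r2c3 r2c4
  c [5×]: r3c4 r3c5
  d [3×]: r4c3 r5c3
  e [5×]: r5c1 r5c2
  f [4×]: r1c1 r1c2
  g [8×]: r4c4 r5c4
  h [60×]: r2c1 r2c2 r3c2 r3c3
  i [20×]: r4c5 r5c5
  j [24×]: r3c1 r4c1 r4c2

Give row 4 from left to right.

3 2 1 4 5

In row 4, 1 can only go at r4c3, so r4c3 = 1.
1 is placed in column 3, leaving r5c3 = 3.
In row 1, 5 can only go at r1c3, so r1c3 = 5.
The only place for 4 in row 2 is r2c3.
4 is placed in column 3, leaving r3c3 = 2.
Row 1 needs a 2, and only r1c5 is open for it.
Column 5 already has 2, so r2c5 = 3.
Cage b needs product 60, leaving r1c4 = 3.
Row 2 now contains 3, which forces r2c4 = 1.
Cage h needs product 60; hence r3c2 = 3.
1 is placed in column 4; hence r3c4 = 5.
Row 3 already has 5, leaving r3c5 = 1.
3 is placed in row 3, leaving r3c1 = 4.
Cage j needs product 24; hence r4c1 = 3.
The 3 cells of cage j must have product 24, which forces r4c2 = 2.
Row 4 already has 2, so r4c4 = 4.
Row 4 already has 4; hence r4c5 = 5.
4 is placed in column 4, leaving r5c4 = 2.
5 is placed in column 5, which forces r5c5 = 4.
Column 1 now contains 4, so r1c1 = 1.
Cage f's pair has product 4, so r1c2 = 4.
Cage h needs product 60, which forces r2c1 = 2.
2 is placed in column 2, which forces r2c2 = 5.
Column 1 now contains 1; hence r5c1 = 5.
Column 2 now contains 5; hence r5c2 = 1.
Completed grid: 1 4 5 3 2 / 2 5 4 1 3 / 4 3 2 5 1 / 3 2 1 4 5 / 5 1 3 2 4.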